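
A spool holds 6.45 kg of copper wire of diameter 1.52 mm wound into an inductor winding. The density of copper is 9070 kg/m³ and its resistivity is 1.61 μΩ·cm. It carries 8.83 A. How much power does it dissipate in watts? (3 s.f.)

ρ = 1.61 μΩ·cm = 1.61×10^-8 Ω·m
A = π(d/2)² = π(7.6000e-04 m)² = 1.8146e-06 m²
L = m/(density·A) = 6.45/(9070×1.8146e-06) = 391.9 m
R = ρL/A = (1.61×10^-8)(391.9)/(1.8146e-06) = 3.477 Ω
P = I²R = (8.83)² × 3.477 = 271 W

271 W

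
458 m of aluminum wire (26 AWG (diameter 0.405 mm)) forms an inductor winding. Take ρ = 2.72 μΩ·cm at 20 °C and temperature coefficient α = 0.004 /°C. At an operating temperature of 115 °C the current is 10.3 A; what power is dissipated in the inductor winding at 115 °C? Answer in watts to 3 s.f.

ρ = 2.72 μΩ·cm = 2.72×10^-8 Ω·m
A = π(0.405/2 mm)² = π(2.0250e-04 m)² = 1.288e-07 m²
R₍20₎ = ρL/A = (2.72×10^-8)(458)/(1.288e-07) = 96.7 Ω
R₍115₎ = R₍20₎(1 + αΔT) = 96.7 × (1 + 0.004×95) = 133.4 Ω
P = I²R = (10.3)² × 133.4 = 14200 W

14200 W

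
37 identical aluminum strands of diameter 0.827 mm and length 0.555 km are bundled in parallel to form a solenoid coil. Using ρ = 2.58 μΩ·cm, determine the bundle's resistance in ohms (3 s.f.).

0.720 Ω

ρ = 2.58 μΩ·cm = 2.58×10^-8 Ω·m
A_strand = π(4.1350e-04 m)² = 5.372e-07 m²
R_strand = ρL/A = (2.58×10^-8)(555)/(5.372e-07) = 26.66 Ω
R_total = R_strand/N = 26.66/37 = 0.720 Ω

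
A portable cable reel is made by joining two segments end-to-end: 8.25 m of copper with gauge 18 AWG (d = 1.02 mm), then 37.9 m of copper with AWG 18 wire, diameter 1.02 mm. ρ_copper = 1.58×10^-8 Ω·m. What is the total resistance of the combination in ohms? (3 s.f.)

Segment 1: A = π(1.02/2 mm)² = π(5.1000e-04 m)² = 8.171e-07 m²
R₁ = ρL/A = (1.58×10^-8)(8.25)/(8.171e-07) = 0.1595 Ω
Segment 2: A = π(1.02/2 mm)² = π(5.1000e-04 m)² = 8.171e-07 m²
R₂ = (1.58×10^-8)(37.9)/(8.171e-07) = 0.7328 Ω
R = R₁ + R₂ = 0.892 Ω

0.892 Ω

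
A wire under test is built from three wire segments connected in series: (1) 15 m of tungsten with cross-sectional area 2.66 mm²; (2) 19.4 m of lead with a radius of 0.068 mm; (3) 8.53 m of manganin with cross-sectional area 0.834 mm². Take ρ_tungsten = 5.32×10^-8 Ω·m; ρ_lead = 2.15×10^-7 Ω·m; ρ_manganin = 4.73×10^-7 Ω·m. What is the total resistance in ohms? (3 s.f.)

Seg 1: A = 2.66 mm² = 2.660e-06 m²
R_1 = (5.32×10^-8)(15)/(2.660e-06) = 0.3 Ω
Seg 2: A = πr² = π(6.8000e-05 m)² = 1.453e-08 m²
R_2 = (2.15×10^-7)(19.4)/(1.453e-08) = 287.1 Ω
Seg 3: A = 0.834 mm² = 8.340e-07 m²
R_3 = (4.73×10^-7)(8.53)/(8.340e-07) = 4.838 Ω
R_total = R_1 + R_2 + R_3 = 292 Ω

292 Ω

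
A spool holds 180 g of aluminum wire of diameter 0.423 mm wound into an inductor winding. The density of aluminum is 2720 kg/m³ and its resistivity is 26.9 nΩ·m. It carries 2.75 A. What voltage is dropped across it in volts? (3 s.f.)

ρ = 26.9 nΩ·m = 2.69×10^-8 Ω·m
A = π(d/2)² = π(2.1150e-04 m)² = 1.4053e-07 m²
L = m/(density·A) = 0.18/(2720×1.4053e-07) = 470.9 m
R = ρL/A = (2.69×10^-8)(470.9)/(1.4053e-07) = 90.14 Ω
V = IR = 2.75 × 90.14 = 248 V

248 V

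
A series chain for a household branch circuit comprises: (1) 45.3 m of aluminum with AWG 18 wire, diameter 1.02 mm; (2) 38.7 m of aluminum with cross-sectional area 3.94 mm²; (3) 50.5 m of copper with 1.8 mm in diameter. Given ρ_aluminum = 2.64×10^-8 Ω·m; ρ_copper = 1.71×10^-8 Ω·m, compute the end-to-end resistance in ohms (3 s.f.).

2.06 Ω

Seg 1: A = π(1.02/2 mm)² = π(5.1000e-04 m)² = 8.171e-07 m²
R_1 = (2.64×10^-8)(45.3)/(8.171e-07) = 1.464 Ω
Seg 2: A = 3.94 mm² = 3.940e-06 m²
R_2 = (2.64×10^-8)(38.7)/(3.940e-06) = 0.2593 Ω
Seg 3: A = π(d/2)² = π(9.0000e-04 m)² = 2.545e-06 m²
R_3 = (1.71×10^-8)(50.5)/(2.545e-06) = 0.3394 Ω
R_total = R_1 + R_2 + R_3 = 2.06 Ω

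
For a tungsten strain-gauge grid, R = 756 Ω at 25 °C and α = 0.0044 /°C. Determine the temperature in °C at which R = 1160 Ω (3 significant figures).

146 °C

R = R₀(1 + α(T − T₀)) ⇒ T = T₀ + (R/R₀ − 1)/α
T = 25 + (1160/756 − 1)/0.0044 = 25 + (0.5344)/0.0044 = 146 °C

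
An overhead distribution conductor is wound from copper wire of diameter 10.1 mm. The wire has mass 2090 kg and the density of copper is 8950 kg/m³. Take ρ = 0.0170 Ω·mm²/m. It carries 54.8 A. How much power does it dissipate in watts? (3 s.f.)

1860 W

ρ = 0.0170 Ω·mm²/m = 1.70×10^-8 Ω·m
A = π(d/2)² = π(5.0500e-03 m)² = 8.0118e-05 m²
L = m/(density·A) = 2090/(8950×8.0118e-05) = 2915 m
R = ρL/A = (1.70×10^-8)(2915)/(8.0118e-05) = 0.6185 Ω
P = I²R = (54.8)² × 0.6185 = 1860 W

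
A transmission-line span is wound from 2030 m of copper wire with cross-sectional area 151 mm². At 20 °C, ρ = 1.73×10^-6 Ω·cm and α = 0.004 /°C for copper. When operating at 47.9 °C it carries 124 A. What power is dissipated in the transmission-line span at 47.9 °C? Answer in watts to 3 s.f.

3980 W

ρ = 1.73×10^-6 Ω·cm = 1.73×10^-8 Ω·m
A = 151 mm² = 1.510e-04 m²
R₍20₎ = ρL/A = (1.73×10^-8)(2030)/(1.510e-04) = 0.2326 Ω
R₍47.9₎ = R₍20₎(1 + αΔT) = 0.2326 × (1 + 0.004×27.9) = 0.2585 Ω
P = I²R = (124)² × 0.2585 = 3980 W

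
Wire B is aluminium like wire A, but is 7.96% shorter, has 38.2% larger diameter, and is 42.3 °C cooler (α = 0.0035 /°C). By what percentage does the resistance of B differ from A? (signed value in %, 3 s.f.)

-58.9%

R ∝ ρL/d² with ρ ∝ (1+αΔT), so R_B/R_A = (1 − 7.96/100) × (1 + 38.2/100)⁻² × (1 − 0.0035×42.3)
= 0.9204 × 0.5236 × 0.8519 = 0.4106
(R_B − R_A)/R_A = 0.4106 − 1 = -58.9%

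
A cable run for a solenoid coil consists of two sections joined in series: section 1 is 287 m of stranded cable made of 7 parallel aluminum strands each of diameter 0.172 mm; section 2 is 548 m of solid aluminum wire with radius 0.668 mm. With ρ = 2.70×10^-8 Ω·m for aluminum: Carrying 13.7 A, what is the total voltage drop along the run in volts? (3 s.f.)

Section 1: A_strand = π(8.6000e-05)² = 2.324e-08 m²; R₁ = ρL/(N·A_s) = (2.70×10^-8)(287)/(7×2.324e-08) = 47.64 Ω
Section 2: A = πr² = π(6.6800e-04 m)² = 1.402e-06 m²
R₂ = (2.70×10^-8)(548)/(1.402e-06) = 10.55 Ω
R = R₁ + R₂ = 58.2 Ω
V = IR = 13.7 × 58.2 = 797 V

797 V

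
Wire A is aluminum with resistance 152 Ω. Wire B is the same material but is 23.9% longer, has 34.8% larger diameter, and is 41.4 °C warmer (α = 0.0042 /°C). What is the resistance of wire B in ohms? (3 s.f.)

R ∝ ρL/d² with ρ ∝ (1+αΔT), so R_B/R_A = (1 + 23.9/100) × (1 + 34.8/100)⁻² × (1 + 0.0042×41.4)
= 1.239 × 0.5503 × 1.174 = 0.8004
R_B = 0.8004 × 152 = 122 Ω

122 Ω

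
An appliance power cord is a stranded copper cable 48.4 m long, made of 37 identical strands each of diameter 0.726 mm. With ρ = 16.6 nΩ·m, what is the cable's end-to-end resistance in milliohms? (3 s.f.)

ρ = 16.6 nΩ·m = 1.66×10^-8 Ω·m
A_strand = π(3.6300e-04 m)² = 4.140e-07 m²
R_strand = ρL/A = (1.66×10^-8)(48.4)/(4.140e-07) = 1.941 Ω
R_total = R_strand/N = 1.941/37 = 52.5 mΩ

52.5 mΩ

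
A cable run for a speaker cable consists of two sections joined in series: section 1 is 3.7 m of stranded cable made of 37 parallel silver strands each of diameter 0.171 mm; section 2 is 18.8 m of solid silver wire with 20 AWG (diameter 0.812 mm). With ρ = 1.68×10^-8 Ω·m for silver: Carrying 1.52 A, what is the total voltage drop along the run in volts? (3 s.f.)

Section 1: A_strand = π(8.5500e-05)² = 2.297e-08 m²; R₁ = ρL/(N·A_s) = (1.68×10^-8)(3.7)/(37×2.297e-08) = 0.07315 Ω
Section 2: A = π(0.812/2 mm)² = π(4.0600e-04 m)² = 5.178e-07 m²
R₂ = (1.68×10^-8)(18.8)/(5.178e-07) = 0.6099 Ω
R = R₁ + R₂ = 0.6831 Ω
V = IR = 1.52 × 0.6831 = 1.04 V

1.04 V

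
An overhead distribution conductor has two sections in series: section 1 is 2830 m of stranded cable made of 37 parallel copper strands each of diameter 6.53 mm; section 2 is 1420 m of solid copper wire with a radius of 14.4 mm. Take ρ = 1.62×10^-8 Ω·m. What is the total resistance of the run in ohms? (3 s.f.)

0.0723 Ω

Section 1: A_strand = π(3.2650e-03)² = 3.349e-05 m²; R₁ = ρL/(N·A_s) = (1.62×10^-8)(2830)/(37×3.349e-05) = 0.037 Ω
Section 2: A = πr² = π(1.4400e-02 m)² = 6.514e-04 m²
R₂ = (1.62×10^-8)(1420)/(6.514e-04) = 0.03531 Ω
R = R₁ + R₂ = 0.0723 Ω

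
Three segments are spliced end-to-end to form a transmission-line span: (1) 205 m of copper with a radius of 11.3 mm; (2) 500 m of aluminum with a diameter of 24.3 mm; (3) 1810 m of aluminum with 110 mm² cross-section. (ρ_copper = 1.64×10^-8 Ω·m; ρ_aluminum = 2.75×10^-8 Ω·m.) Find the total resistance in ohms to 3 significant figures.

Seg 1: A = πr² = π(1.1300e-02 m)² = 4.011e-04 m²
R_1 = (1.64×10^-8)(205)/(4.011e-04) = 0.008381 Ω
Seg 2: A = π(d/2)² = π(1.2150e-02 m)² = 4.638e-04 m²
R_2 = (2.75×10^-8)(500)/(4.638e-04) = 0.02965 Ω
Seg 3: A = 110 mm² = 1.100e-04 m²
R_3 = (2.75×10^-8)(1810)/(1.100e-04) = 0.4525 Ω
R_total = R_1 + R_2 + R_3 = 0.491 Ω

0.491 Ω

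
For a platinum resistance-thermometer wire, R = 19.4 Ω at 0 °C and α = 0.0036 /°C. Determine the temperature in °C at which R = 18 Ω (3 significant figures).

-20.0 °C

R = R₀(1 + α(T − T₀)) ⇒ T = T₀ + (R/R₀ − 1)/α
T = 0 + (18/19.4 − 1)/0.0036 = 0 + (-0.07216)/0.0036 = -20.0 °C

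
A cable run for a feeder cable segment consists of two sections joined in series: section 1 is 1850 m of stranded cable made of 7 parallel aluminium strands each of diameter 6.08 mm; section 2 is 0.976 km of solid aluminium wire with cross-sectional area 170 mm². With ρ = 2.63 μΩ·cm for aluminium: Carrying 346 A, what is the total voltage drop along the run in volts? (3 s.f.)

135 V

ρ = 2.63 μΩ·cm = 2.63×10^-8 Ω·m
Section 1: A_strand = π(3.0400e-03)² = 2.903e-05 m²; R₁ = ρL/(N·A_s) = (2.63×10^-8)(1850)/(7×2.903e-05) = 0.2394 Ω
Section 2: A = 170 mm² = 1.700e-04 m²
R₂ = (2.63×10^-8)(976)/(1.700e-04) = 0.151 Ω
R = R₁ + R₂ = 0.3904 Ω
V = IR = 346 × 0.3904 = 135 V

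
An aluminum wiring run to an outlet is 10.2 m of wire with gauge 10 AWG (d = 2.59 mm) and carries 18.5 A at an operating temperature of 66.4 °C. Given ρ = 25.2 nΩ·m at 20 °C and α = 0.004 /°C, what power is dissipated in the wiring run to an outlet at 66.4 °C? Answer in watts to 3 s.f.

ρ = 25.2 nΩ·m = 2.52×10^-8 Ω·m
A = π(2.59/2 mm)² = π(1.2950e-03 m)² = 5.269e-06 m²
R₍20₎ = ρL/A = (2.52×10^-8)(10.2)/(5.269e-06) = 0.04879 Ω
R₍66.4₎ = R₍20₎(1 + αΔT) = 0.04879 × (1 + 0.004×46.4) = 0.05784 Ω
P = I²R = (18.5)² × 0.05784 = 19.8 W

19.8 W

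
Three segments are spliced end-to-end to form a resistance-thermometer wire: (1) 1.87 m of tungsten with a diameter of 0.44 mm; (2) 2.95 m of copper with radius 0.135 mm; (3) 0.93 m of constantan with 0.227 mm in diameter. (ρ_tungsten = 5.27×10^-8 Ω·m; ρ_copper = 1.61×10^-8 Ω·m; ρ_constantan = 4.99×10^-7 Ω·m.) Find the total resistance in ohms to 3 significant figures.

12.9 Ω

Seg 1: A = π(d/2)² = π(2.2000e-04 m)² = 1.521e-07 m²
R_1 = (5.27×10^-8)(1.87)/(1.521e-07) = 0.6481 Ω
Seg 2: A = πr² = π(1.3500e-04 m)² = 5.726e-08 m²
R_2 = (1.61×10^-8)(2.95)/(5.726e-08) = 0.8295 Ω
Seg 3: A = π(d/2)² = π(1.1350e-04 m)² = 4.047e-08 m²
R_3 = (4.99×10^-7)(0.93)/(4.047e-08) = 11.47 Ω
R_total = R_1 + R_2 + R_3 = 12.9 Ω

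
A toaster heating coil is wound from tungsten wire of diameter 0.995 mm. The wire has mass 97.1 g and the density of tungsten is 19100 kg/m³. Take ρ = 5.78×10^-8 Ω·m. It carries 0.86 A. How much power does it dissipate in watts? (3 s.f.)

A = π(d/2)² = π(4.9750e-04 m)² = 7.7756e-07 m²
L = m/(density·A) = 0.0971/(19100×7.7756e-07) = 6.538 m
R = ρL/A = (5.78×10^-8)(6.538)/(7.7756e-07) = 0.486 Ω
P = I²R = (0.86)² × 0.486 = 0.359 W

0.359 W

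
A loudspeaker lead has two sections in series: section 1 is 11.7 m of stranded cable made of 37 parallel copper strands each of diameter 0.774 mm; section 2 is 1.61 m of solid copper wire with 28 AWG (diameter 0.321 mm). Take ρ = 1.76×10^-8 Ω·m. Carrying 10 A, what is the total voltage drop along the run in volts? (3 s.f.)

Section 1: A_strand = π(3.8700e-04)² = 4.705e-07 m²; R₁ = ρL/(N·A_s) = (1.76×10^-8)(11.7)/(37×4.705e-07) = 0.01183 Ω
Section 2: A = π(0.321/2 mm)² = π(1.6050e-04 m)² = 8.093e-08 m²
R₂ = (1.76×10^-8)(1.61)/(8.093e-08) = 0.3501 Ω
R = R₁ + R₂ = 0.362 Ω
V = IR = 10 × 0.362 = 3.62 V

3.62 V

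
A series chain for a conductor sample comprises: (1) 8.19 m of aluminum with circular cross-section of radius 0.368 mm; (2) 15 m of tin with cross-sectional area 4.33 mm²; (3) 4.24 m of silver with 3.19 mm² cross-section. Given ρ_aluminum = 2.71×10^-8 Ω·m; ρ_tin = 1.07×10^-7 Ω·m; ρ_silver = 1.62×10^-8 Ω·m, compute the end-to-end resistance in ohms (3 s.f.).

0.914 Ω

Seg 1: A = πr² = π(3.6800e-04 m)² = 4.254e-07 m²
R_1 = (2.71×10^-8)(8.19)/(4.254e-07) = 0.5217 Ω
Seg 2: A = 4.33 mm² = 4.330e-06 m²
R_2 = (1.07×10^-7)(15)/(4.330e-06) = 0.3707 Ω
Seg 3: A = 3.19 mm² = 3.190e-06 m²
R_3 = (1.62×10^-8)(4.24)/(3.190e-06) = 0.02153 Ω
R_total = R_1 + R_2 + R_3 = 0.914 Ω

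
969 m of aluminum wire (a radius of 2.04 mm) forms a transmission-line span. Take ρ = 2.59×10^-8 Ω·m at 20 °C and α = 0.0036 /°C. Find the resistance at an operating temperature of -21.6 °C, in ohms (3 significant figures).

1.63 Ω

A = πr² = π(2.0400e-03 m)² = 1.307e-05 m²
R₍20°C₎ = ρL/A = (2.59×10^-8)(969)/(1.307e-05) = 1.92 Ω
R = R₀(1 + αΔT) = 1.92(1 + 0.0036×-41.6) = 1.63 Ω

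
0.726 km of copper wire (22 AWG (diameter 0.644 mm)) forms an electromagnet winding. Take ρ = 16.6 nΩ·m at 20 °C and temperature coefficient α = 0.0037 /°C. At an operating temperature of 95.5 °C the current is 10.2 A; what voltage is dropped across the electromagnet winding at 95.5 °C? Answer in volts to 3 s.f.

483 V

ρ = 16.6 nΩ·m = 1.66×10^-8 Ω·m
A = π(0.644/2 mm)² = π(3.2200e-04 m)² = 3.257e-07 m²
R₍20₎ = ρL/A = (1.66×10^-8)(726)/(3.257e-07) = 37 Ω
R₍95.5₎ = R₍20₎(1 + αΔT) = 37 × (1 + 0.0037×75.5) = 47.33 Ω
V = IR = 10.2 × 47.33 = 483 V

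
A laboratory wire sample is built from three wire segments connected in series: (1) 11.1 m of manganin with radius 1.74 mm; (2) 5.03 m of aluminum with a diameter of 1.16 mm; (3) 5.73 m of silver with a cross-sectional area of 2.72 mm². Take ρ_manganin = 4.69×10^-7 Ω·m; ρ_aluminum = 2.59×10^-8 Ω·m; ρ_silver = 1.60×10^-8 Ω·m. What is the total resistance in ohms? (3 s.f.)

0.704 Ω

Seg 1: A = πr² = π(1.7400e-03 m)² = 9.511e-06 m²
R_1 = (4.69×10^-7)(11.1)/(9.511e-06) = 0.5473 Ω
Seg 2: A = π(d/2)² = π(5.8000e-04 m)² = 1.057e-06 m²
R_2 = (2.59×10^-8)(5.03)/(1.057e-06) = 0.1233 Ω
Seg 3: A = 2.72 mm² = 2.720e-06 m²
R_3 = (1.60×10^-8)(5.73)/(2.720e-06) = 0.03371 Ω
R_total = R_1 + R_2 + R_3 = 0.704 Ω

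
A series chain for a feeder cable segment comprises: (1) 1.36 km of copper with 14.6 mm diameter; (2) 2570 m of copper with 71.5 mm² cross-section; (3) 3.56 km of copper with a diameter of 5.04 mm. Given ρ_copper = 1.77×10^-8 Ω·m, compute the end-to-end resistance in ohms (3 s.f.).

Seg 1: A = π(d/2)² = π(7.3000e-03 m)² = 1.674e-04 m²
R_1 = (1.77×10^-8)(1360)/(1.674e-04) = 0.1438 Ω
Seg 2: A = 71.5 mm² = 7.150e-05 m²
R_2 = (1.77×10^-8)(2570)/(7.150e-05) = 0.6362 Ω
Seg 3: A = π(d/2)² = π(2.5200e-03 m)² = 1.995e-05 m²
R_3 = (1.77×10^-8)(3560)/(1.995e-05) = 3.158 Ω
R_total = R_1 + R_2 + R_3 = 3.94 Ω

3.94 Ω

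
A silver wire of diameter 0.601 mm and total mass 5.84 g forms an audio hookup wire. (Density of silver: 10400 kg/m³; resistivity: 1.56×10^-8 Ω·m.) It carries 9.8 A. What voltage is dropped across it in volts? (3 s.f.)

1.07 V

A = π(d/2)² = π(3.0050e-04 m)² = 2.8369e-07 m²
L = m/(density·A) = 0.00584/(10400×2.8369e-07) = 1.979 m
R = ρL/A = (1.56×10^-8)(1.979)/(2.8369e-07) = 0.1088 Ω
V = IR = 9.8 × 0.1088 = 1.07 V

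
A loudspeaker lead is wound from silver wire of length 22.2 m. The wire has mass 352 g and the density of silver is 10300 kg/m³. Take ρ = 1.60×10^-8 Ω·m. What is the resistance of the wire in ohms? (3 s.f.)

A = m/(density·L) = 0.352/(10300×22.2) = 1.5394e-06 m²
R = ρL/A = (1.60×10^-8)(22.2)/(1.5394e-06) = 0.231 Ω

0.231 Ω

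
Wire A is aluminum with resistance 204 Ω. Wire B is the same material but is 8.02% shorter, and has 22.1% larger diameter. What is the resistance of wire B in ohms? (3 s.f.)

R ∝ L/d², so R_B/R_A = (1 − 8.02/100) × (1 + 22.1/100)⁻²
= 0.9198 × 0.6708 = 0.617
R_B = 0.617 × 204 = 126 Ω

126 Ω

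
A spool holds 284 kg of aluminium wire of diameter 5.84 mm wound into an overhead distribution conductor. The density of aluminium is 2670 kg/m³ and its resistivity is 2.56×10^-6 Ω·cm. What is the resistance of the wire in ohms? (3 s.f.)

3.80 Ω

ρ = 2.56×10^-6 Ω·cm = 2.56×10^-8 Ω·m
A = π(d/2)² = π(2.9200e-03 m)² = 2.6786e-05 m²
L = m/(density·A) = 284/(2670×2.6786e-05) = 3971 m
R = ρL/A = (2.56×10^-8)(3971)/(2.6786e-05) = 3.80 Ω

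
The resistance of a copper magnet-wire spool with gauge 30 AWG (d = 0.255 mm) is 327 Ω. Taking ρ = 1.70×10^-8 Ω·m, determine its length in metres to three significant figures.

A = π(0.255/2 mm)² = π(1.2750e-04 m)² = 5.107e-08 m²
L = RA/ρ = (327)(5.107e-08)/(1.70×10^-8) = 982 m

982 m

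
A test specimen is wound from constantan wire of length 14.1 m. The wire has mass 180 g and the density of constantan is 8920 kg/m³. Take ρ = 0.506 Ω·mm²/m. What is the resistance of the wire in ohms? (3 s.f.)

ρ = 0.506 Ω·mm²/m = 5.06×10^-7 Ω·m
A = m/(density·L) = 0.18/(8920×14.1) = 1.4312e-06 m²
R = ρL/A = (5.06×10^-7)(14.1)/(1.4312e-06) = 4.99 Ω

4.99 Ω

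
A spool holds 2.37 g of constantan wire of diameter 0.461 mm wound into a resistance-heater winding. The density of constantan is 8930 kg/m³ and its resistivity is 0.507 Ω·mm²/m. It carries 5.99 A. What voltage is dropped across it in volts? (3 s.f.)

ρ = 0.507 Ω·mm²/m = 5.07×10^-7 Ω·m
A = π(d/2)² = π(2.3050e-04 m)² = 1.6691e-07 m²
L = m/(density·A) = 0.00237/(8930×1.6691e-07) = 1.59 m
R = ρL/A = (5.07×10^-7)(1.59)/(1.6691e-07) = 4.83 Ω
V = IR = 5.99 × 4.83 = 28.9 V

28.9 V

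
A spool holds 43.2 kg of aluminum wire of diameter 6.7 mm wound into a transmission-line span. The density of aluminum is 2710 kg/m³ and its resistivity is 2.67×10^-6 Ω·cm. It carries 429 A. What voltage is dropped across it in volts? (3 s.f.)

147 V

ρ = 2.67×10^-6 Ω·cm = 2.67×10^-8 Ω·m
A = π(d/2)² = π(3.3500e-03 m)² = 3.5257e-05 m²
L = m/(density·A) = 43.2/(2710×3.5257e-05) = 452.1 m
R = ρL/A = (2.67×10^-8)(452.1)/(3.5257e-05) = 0.3424 Ω
V = IR = 429 × 0.3424 = 147 V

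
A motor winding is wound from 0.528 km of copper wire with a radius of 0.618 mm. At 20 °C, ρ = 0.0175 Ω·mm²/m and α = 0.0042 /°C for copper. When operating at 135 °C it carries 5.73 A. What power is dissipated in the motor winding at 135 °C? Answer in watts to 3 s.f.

ρ = 0.0175 Ω·mm²/m = 1.75×10^-8 Ω·m
A = πr² = π(6.1800e-04 m)² = 1.200e-06 m²
R₍20₎ = ρL/A = (1.75×10^-8)(528)/(1.200e-06) = 7.701 Ω
R₍135₎ = R₍20₎(1 + αΔT) = 7.701 × (1 + 0.0042×115) = 11.42 Ω
P = I²R = (5.73)² × 11.42 = 375 W

375 W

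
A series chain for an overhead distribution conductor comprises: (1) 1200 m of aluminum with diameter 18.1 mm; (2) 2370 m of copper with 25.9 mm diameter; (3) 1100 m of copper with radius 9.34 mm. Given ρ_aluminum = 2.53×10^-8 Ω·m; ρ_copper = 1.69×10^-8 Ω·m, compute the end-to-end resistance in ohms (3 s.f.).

0.262 Ω

Seg 1: A = π(d/2)² = π(9.0500e-03 m)² = 2.573e-04 m²
R_1 = (2.53×10^-8)(1200)/(2.573e-04) = 0.118 Ω
Seg 2: A = π(d/2)² = π(1.2950e-02 m)² = 5.269e-04 m²
R_2 = (1.69×10^-8)(2370)/(5.269e-04) = 0.07602 Ω
Seg 3: A = πr² = π(9.3400e-03 m)² = 2.741e-04 m²
R_3 = (1.69×10^-8)(1100)/(2.741e-04) = 0.06783 Ω
R_total = R_1 + R_2 + R_3 = 0.262 Ω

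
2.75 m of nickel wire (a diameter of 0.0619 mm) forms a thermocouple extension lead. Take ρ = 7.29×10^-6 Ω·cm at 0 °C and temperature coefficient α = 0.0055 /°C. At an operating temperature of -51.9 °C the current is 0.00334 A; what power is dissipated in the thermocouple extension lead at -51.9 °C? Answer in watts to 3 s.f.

ρ = 7.29×10^-6 Ω·cm = 7.29×10^-8 Ω·m
A = π(d/2)² = π(3.0950e-05 m)² = 3.009e-09 m²
R₍0₎ = ρL/A = (7.29×10^-8)(2.75)/(3.009e-09) = 66.62 Ω
R₍-51.9₎ = R₍0₎(1 + αΔT) = 66.62 × (1 + 0.0055×-51.9) = 47.6 Ω
P = I²R = (0.00334)² × 47.6 = 5.31×10^-4 W

5.31×10^-4 W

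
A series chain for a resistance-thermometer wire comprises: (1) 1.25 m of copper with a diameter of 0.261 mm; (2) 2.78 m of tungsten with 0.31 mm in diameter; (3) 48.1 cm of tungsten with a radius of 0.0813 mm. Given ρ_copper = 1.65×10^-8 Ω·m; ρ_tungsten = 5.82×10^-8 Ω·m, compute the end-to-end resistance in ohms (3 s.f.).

3.88 Ω

Seg 1: A = π(d/2)² = π(1.3050e-04 m)² = 5.350e-08 m²
R_1 = (1.65×10^-8)(1.25)/(5.350e-08) = 0.3855 Ω
Seg 2: A = π(d/2)² = π(1.5500e-04 m)² = 7.548e-08 m²
R_2 = (5.82×10^-8)(2.78)/(7.548e-08) = 2.144 Ω
Seg 3: A = πr² = π(8.1300e-05 m)² = 2.076e-08 m²
R_3 = (5.82×10^-8)(0.481)/(2.076e-08) = 1.348 Ω
R_total = R_1 + R_2 + R_3 = 3.88 Ω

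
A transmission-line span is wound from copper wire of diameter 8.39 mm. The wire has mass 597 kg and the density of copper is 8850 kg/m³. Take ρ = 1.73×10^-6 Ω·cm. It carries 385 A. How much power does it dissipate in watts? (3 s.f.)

ρ = 1.73×10^-6 Ω·cm = 1.73×10^-8 Ω·m
A = π(d/2)² = π(4.1950e-03 m)² = 5.5286e-05 m²
L = m/(density·A) = 597/(8850×5.5286e-05) = 1220 m
R = ρL/A = (1.73×10^-8)(1220)/(5.5286e-05) = 0.3818 Ω
P = I²R = (385)² × 0.3818 = 56600 W

56600 W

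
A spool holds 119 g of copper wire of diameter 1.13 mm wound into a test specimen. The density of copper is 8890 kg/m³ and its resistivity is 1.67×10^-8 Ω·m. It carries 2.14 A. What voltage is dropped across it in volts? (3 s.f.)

0.476 V

A = π(d/2)² = π(5.6500e-04 m)² = 1.0029e-06 m²
L = m/(density·A) = 0.119/(8890×1.0029e-06) = 13.35 m
R = ρL/A = (1.67×10^-8)(13.35)/(1.0029e-06) = 0.2223 Ω
V = IR = 2.14 × 0.2223 = 0.476 V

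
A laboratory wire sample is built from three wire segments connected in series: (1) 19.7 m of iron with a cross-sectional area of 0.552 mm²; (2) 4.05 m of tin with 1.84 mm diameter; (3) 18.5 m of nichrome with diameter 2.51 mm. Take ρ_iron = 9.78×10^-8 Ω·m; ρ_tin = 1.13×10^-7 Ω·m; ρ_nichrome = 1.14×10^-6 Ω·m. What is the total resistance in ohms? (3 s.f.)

7.92 Ω

Seg 1: A = 0.552 mm² = 5.520e-07 m²
R_1 = (9.78×10^-8)(19.7)/(5.520e-07) = 3.49 Ω
Seg 2: A = π(d/2)² = π(9.2000e-04 m)² = 2.659e-06 m²
R_2 = (1.13×10^-7)(4.05)/(2.659e-06) = 0.1721 Ω
Seg 3: A = π(d/2)² = π(1.2550e-03 m)² = 4.948e-06 m²
R_3 = (1.14×10^-6)(18.5)/(4.948e-06) = 4.262 Ω
R_total = R_1 + R_2 + R_3 = 7.92 Ω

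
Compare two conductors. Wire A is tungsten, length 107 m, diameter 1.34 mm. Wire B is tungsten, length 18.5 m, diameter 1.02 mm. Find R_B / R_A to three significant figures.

R ∝ ρL/d², so R_B/R_A = (L_B/L_A) × (d_A/d_B)²
= (18.5/107) × (1.34/1.02)² = 0.298

0.298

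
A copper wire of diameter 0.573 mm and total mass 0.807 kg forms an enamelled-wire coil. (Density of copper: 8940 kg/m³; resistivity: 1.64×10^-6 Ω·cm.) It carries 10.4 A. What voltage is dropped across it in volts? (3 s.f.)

ρ = 1.64×10^-6 Ω·cm = 1.64×10^-8 Ω·m
A = π(d/2)² = π(2.8650e-04 m)² = 2.5787e-07 m²
L = m/(density·A) = 0.807/(8940×2.5787e-07) = 350.1 m
R = ρL/A = (1.64×10^-8)(350.1)/(2.5787e-07) = 22.26 Ω
V = IR = 10.4 × 22.26 = 232 V

232 V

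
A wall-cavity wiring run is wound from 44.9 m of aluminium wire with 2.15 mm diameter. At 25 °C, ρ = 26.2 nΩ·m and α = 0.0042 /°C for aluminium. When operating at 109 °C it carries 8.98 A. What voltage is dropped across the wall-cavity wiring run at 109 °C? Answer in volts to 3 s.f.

3.94 V

ρ = 26.2 nΩ·m = 2.62×10^-8 Ω·m
A = π(d/2)² = π(1.0750e-03 m)² = 3.631e-06 m²
R₍25₎ = ρL/A = (2.62×10^-8)(44.9)/(3.631e-06) = 0.324 Ω
R₍109₎ = R₍25₎(1 + αΔT) = 0.324 × (1 + 0.0042×84) = 0.4383 Ω
V = IR = 8.98 × 0.4383 = 3.94 V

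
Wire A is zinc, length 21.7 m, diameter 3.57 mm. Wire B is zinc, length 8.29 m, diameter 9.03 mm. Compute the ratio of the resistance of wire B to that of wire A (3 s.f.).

0.0597

R ∝ ρL/d², so R_B/R_A = (L_B/L_A) × (d_A/d_B)²
= (8.29/21.7) × (3.57/9.03)² = 0.0597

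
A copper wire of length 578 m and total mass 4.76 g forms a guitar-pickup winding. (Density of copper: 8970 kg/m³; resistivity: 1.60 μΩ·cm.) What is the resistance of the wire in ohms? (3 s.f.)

ρ = 1.60 μΩ·cm = 1.60×10^-8 Ω·m
A = m/(density·L) = 0.00476/(8970×578) = 9.1809e-10 m²
R = ρL/A = (1.60×10^-8)(578)/(9.1809e-10) = 10100 Ω

10100 Ω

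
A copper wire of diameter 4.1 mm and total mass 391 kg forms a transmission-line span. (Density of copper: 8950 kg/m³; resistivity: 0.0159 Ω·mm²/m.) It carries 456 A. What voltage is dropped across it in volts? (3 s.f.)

1820 V

ρ = 0.0159 Ω·mm²/m = 1.59×10^-8 Ω·m
A = π(d/2)² = π(2.0500e-03 m)² = 1.3203e-05 m²
L = m/(density·A) = 391/(8950×1.3203e-05) = 3309 m
R = ρL/A = (1.59×10^-8)(3309)/(1.3203e-05) = 3.985 Ω
V = IR = 456 × 3.985 = 1820 V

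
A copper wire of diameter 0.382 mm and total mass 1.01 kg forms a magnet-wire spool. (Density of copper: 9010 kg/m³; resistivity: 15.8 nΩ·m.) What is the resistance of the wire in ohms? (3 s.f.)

135 Ω

ρ = 15.8 nΩ·m = 1.58×10^-8 Ω·m
A = π(d/2)² = π(1.9100e-04 m)² = 1.1461e-07 m²
L = m/(density·A) = 1.01/(9010×1.1461e-07) = 978.1 m
R = ρL/A = (1.58×10^-8)(978.1)/(1.1461e-07) = 135 Ω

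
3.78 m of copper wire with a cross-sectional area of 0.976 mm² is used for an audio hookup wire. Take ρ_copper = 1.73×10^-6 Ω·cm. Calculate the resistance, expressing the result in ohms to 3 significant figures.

ρ = 1.73×10^-6 Ω·cm = 1.73×10^-8 Ω·m
A = 0.976 mm² = 9.760e-07 m²
R = ρL/A = (1.73×10^-8)(3.78 m)/(9.760e-07 m²) = 0.0670 Ω

0.0670 Ω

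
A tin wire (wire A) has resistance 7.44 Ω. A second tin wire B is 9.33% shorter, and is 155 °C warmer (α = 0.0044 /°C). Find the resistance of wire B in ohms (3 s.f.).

R ∝ ρL/d² with ρ ∝ (1+αΔT), so R_B/R_A = (1 − 9.33/100) × (1 + 0.0044×155)
= 0.9067 × 1.682 = 1.525
R_B = 1.525 × 7.44 = 11.3 Ω

11.3 Ω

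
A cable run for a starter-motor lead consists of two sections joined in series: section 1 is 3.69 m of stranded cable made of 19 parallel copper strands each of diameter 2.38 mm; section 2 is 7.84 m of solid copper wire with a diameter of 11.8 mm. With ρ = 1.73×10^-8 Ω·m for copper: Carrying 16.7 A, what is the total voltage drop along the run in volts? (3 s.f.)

Section 1: A_strand = π(1.1900e-03)² = 4.449e-06 m²; R₁ = ρL/(N·A_s) = (1.73×10^-8)(3.69)/(19×4.449e-06) = 7.552×10^-4 Ω
Section 2: A = π(d/2)² = π(5.9000e-03 m)² = 1.094e-04 m²
R₂ = (1.73×10^-8)(7.84)/(1.094e-04) = 0.00124 Ω
R = R₁ + R₂ = 0.001995 Ω
V = IR = 16.7 × 0.001995 = 0.0333 V

0.0333 V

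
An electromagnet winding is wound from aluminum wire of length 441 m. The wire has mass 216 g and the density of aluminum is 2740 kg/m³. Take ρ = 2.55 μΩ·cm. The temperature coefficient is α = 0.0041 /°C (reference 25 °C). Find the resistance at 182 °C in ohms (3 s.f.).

103 Ω

ρ = 2.55 μΩ·cm = 2.55×10^-8 Ω·m
A = m/(density·L) = 0.216/(2740×441) = 1.7876e-07 m²
R = ρL/A = (2.55×10^-8)(441)/(1.7876e-07) = 62.91 Ω
R(182 °C) = 62.91 × (1 + 0.0041×157) = 103 Ω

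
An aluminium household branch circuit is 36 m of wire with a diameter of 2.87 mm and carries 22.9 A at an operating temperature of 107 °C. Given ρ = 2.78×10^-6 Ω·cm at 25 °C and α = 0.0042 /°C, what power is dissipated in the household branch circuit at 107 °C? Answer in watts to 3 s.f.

109 W

ρ = 2.78×10^-6 Ω·cm = 2.78×10^-8 Ω·m
A = π(d/2)² = π(1.4350e-03 m)² = 6.469e-06 m²
R₍25₎ = ρL/A = (2.78×10^-8)(36)/(6.469e-06) = 0.1547 Ω
R₍107₎ = R₍25₎(1 + αΔT) = 0.1547 × (1 + 0.0042×82) = 0.208 Ω
P = I²R = (22.9)² × 0.208 = 109 W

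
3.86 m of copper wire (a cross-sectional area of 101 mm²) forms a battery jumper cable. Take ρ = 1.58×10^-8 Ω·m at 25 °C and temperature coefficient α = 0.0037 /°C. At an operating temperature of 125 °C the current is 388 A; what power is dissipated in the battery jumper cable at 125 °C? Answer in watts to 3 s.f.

125 W

A = 101 mm² = 1.010e-04 m²
R₍25₎ = ρL/A = (1.58×10^-8)(3.86)/(1.010e-04) = 6.038×10^-4 Ω
R₍125₎ = R₍25₎(1 + αΔT) = 6.038×10^-4 × (1 + 0.0037×100) = 8.273×10^-4 Ω
P = I²R = (388)² × 8.273×10^-4 = 125 W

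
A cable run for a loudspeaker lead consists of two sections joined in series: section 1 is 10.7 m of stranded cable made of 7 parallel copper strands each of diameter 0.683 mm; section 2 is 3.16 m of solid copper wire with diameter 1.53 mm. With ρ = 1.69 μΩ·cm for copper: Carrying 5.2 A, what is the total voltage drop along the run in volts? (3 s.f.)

0.518 V

ρ = 1.69 μΩ·cm = 1.69×10^-8 Ω·m
Section 1: A_strand = π(3.4150e-04)² = 3.664e-07 m²; R₁ = ρL/(N·A_s) = (1.69×10^-8)(10.7)/(7×3.664e-07) = 0.07051 Ω
Section 2: A = π(d/2)² = π(7.6500e-04 m)² = 1.839e-06 m²
R₂ = (1.69×10^-8)(3.16)/(1.839e-06) = 0.02905 Ω
R = R₁ + R₂ = 0.09956 Ω
V = IR = 5.2 × 0.09956 = 0.518 V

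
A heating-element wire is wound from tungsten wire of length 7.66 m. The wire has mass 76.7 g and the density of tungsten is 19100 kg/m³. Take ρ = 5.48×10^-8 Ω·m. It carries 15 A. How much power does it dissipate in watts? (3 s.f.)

A = m/(density·L) = 0.0767/(19100×7.66) = 5.2424e-07 m²
R = ρL/A = (5.48×10^-8)(7.66)/(5.2424e-07) = 0.8007 Ω
P = I²R = (15)² × 0.8007 = 180 W

180 W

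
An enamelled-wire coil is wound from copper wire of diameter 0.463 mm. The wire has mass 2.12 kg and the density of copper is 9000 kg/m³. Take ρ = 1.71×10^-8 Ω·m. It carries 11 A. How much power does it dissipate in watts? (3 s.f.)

17200 W

A = π(d/2)² = π(2.3150e-04 m)² = 1.6837e-07 m²
L = m/(density·A) = 2.12/(9000×1.6837e-07) = 1399 m
R = ρL/A = (1.71×10^-8)(1399)/(1.6837e-07) = 142.1 Ω
P = I²R = (11)² × 142.1 = 17200 W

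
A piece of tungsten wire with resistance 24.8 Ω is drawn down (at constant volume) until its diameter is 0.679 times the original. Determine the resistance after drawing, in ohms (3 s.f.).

Volume constant ⇒ L' = L/r² with r = 0.679. R' = ρL'/A' = ρ(L/r²)/(πr²d₀²/4) = R/r⁴.
R' = 4.705 × 24.8 = 117 Ω

117 Ω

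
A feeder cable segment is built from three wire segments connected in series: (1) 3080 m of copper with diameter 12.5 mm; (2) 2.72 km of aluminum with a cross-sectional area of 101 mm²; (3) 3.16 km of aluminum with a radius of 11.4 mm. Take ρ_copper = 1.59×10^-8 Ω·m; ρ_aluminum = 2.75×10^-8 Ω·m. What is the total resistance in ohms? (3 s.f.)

1.35 Ω

Seg 1: A = π(d/2)² = π(6.2500e-03 m)² = 1.227e-04 m²
R_1 = (1.59×10^-8)(3080)/(1.227e-04) = 0.3991 Ω
Seg 2: A = 101 mm² = 1.010e-04 m²
R_2 = (2.75×10^-8)(2720)/(1.010e-04) = 0.7406 Ω
Seg 3: A = πr² = π(1.1400e-02 m)² = 4.083e-04 m²
R_3 = (2.75×10^-8)(3160)/(4.083e-04) = 0.2128 Ω
R_total = R_1 + R_2 + R_3 = 1.35 Ω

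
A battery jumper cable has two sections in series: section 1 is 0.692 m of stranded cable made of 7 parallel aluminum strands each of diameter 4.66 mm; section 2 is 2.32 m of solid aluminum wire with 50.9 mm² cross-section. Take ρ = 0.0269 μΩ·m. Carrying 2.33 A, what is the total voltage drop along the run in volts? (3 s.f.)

ρ = 0.0269 μΩ·m = 2.69×10^-8 Ω·m
Section 1: A_strand = π(2.3300e-03)² = 1.706e-05 m²; R₁ = ρL/(N·A_s) = (2.69×10^-8)(0.692)/(7×1.706e-05) = 1.559×10^-4 Ω
Section 2: A = 50.9 mm² = 5.090e-05 m²
R₂ = (2.69×10^-8)(2.32)/(5.090e-05) = 0.001226 Ω
R = R₁ + R₂ = 0.001382 Ω
V = IR = 2.33 × 0.001382 = 0.00322 V

0.00322 V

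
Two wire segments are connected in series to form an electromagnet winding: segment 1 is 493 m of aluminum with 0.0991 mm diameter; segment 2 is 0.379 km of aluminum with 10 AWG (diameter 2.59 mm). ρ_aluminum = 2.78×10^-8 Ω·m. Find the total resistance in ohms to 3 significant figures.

Segment 1: A = π(d/2)² = π(4.9550e-05 m)² = 7.713e-09 m²
R₁ = ρL/A = (2.78×10^-8)(493)/(7.713e-09) = 1777 Ω
Segment 2: A = π(2.59/2 mm)² = π(1.2950e-03 m)² = 5.269e-06 m²
R₂ = (2.78×10^-8)(379)/(5.269e-06) = 2 Ω
R = R₁ + R₂ = 1780 Ω

1780 Ω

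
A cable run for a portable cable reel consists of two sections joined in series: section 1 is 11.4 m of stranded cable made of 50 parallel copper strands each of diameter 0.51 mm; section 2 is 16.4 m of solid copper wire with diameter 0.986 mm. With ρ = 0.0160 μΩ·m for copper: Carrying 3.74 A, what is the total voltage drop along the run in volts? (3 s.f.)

ρ = 0.0160 μΩ·m = 1.60×10^-8 Ω·m
Section 1: A_strand = π(2.5500e-04)² = 2.043e-07 m²; R₁ = ρL/(N·A_s) = (1.60×10^-8)(11.4)/(50×2.043e-07) = 0.01786 Ω
Section 2: A = π(d/2)² = π(4.9300e-04 m)² = 7.636e-07 m²
R₂ = (1.60×10^-8)(16.4)/(7.636e-07) = 0.3437 Ω
R = R₁ + R₂ = 0.3615 Ω
V = IR = 3.74 × 0.3615 = 1.35 V

1.35 V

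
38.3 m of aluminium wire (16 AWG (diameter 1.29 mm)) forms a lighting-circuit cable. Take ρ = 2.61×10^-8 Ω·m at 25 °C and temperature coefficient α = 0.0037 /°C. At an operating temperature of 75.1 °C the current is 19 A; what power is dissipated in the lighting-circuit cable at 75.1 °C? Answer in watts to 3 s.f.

A = π(1.29/2 mm)² = π(6.4500e-04 m)² = 1.307e-06 m²
R₍25₎ = ρL/A = (2.61×10^-8)(38.3)/(1.307e-06) = 0.7648 Ω
R₍75.1₎ = R₍25₎(1 + αΔT) = 0.7648 × (1 + 0.0037×50.1) = 0.9066 Ω
P = I²R = (19)² × 0.9066 = 327 W

327 W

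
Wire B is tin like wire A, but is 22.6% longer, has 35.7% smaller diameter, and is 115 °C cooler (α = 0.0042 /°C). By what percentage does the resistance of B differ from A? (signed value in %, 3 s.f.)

R ∝ ρL/d² with ρ ∝ (1+αΔT), so R_B/R_A = (1 + 22.6/100) × (1 − 35.7/100)⁻² × (1 − 0.0042×115)
= 1.226 × 2.419 × 0.517 = 1.533
(R_B − R_A)/R_A = 1.533 − 1 = 53.3%

53.3%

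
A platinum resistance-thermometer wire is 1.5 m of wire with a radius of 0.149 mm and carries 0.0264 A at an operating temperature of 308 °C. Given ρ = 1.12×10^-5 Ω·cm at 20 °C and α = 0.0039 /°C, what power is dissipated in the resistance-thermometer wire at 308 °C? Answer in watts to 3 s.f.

ρ = 1.12×10^-5 Ω·cm = 1.12×10^-7 Ω·m
A = πr² = π(1.4900e-04 m)² = 6.975e-08 m²
R₍20₎ = ρL/A = (1.12×10^-7)(1.5)/(6.975e-08) = 2.409 Ω
R₍308₎ = R₍20₎(1 + αΔT) = 2.409 × (1 + 0.0039×288) = 5.114 Ω
P = I²R = (0.0264)² × 5.114 = 0.00356 W

0.00356 W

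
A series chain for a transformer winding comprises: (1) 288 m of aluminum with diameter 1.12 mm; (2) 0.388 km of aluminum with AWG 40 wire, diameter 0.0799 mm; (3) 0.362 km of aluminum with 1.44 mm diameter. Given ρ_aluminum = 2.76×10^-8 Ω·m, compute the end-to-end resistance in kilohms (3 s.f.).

2.15 kΩ

Seg 1: A = π(d/2)² = π(5.6000e-04 m)² = 9.852e-07 m²
R_1 = (2.76×10^-8)(288)/(9.852e-07) = 8.068 Ω
Seg 2: A = π(0.0799/2 mm)² = π(3.9950e-05 m)² = 5.014e-09 m²
R_2 = (2.76×10^-8)(388)/(5.014e-09) = 2136 Ω
Seg 3: A = π(d/2)² = π(7.2000e-04 m)² = 1.629e-06 m²
R_3 = (2.76×10^-8)(362)/(1.629e-06) = 6.135 Ω
R_total = R_1 + R_2 + R_3 = 2.15 kΩ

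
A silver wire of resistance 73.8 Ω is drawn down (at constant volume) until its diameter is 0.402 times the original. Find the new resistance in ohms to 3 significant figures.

2830 Ω

Volume constant ⇒ L' = L/r² with r = 0.402. R' = ρL'/A' = ρ(L/r²)/(πr²d₀²/4) = R/r⁴.
R' = 38.29 × 73.8 = 2830 Ω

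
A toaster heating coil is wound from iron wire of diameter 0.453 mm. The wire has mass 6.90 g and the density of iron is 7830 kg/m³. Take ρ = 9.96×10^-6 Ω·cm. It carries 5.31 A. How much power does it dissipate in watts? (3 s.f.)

ρ = 9.96×10^-6 Ω·cm = 9.96×10^-8 Ω·m
A = π(d/2)² = π(2.2650e-04 m)² = 1.6117e-07 m²
L = m/(density·A) = 0.0069/(7830×1.6117e-07) = 5.468 m
R = ρL/A = (9.96×10^-8)(5.468)/(1.6117e-07) = 3.379 Ω
P = I²R = (5.31)² × 3.379 = 95.3 W

95.3 W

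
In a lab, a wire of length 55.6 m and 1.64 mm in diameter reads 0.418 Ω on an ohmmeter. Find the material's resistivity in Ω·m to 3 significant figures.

A = π(d/2)² = π(8.2000e-04 m)² = 2.112e-06 m²
ρ = RA/L = (0.418)(2.112e-06)/(55.6) = 1.59×10^-8 Ω·m

1.59×10^-8 Ω·m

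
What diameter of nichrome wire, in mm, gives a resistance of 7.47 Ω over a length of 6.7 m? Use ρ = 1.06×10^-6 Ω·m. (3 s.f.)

1.10 mm

A = ρL/R = (1.06×10^-6)(6.7)/(7.47) = 9.507e-07 m²
d = 2√(A/π) = 1.100e-03 m = 1.10 mm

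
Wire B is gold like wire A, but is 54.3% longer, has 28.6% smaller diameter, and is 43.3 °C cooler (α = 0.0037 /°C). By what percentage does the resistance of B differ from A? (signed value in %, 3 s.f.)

R ∝ ρL/d² with ρ ∝ (1+αΔT), so R_B/R_A = (1 + 54.3/100) × (1 − 28.6/100)⁻² × (1 − 0.0037×43.3)
= 1.543 × 1.962 × 0.8398 = 2.542
(R_B − R_A)/R_A = 2.542 − 1 = 154%

154%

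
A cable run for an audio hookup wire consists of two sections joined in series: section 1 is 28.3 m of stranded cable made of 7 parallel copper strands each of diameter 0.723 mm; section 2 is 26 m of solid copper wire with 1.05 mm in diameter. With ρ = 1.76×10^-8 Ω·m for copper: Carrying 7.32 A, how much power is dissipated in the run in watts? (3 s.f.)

Section 1: A_strand = π(3.6150e-04)² = 4.106e-07 m²; R₁ = ρL/(N·A_s) = (1.76×10^-8)(28.3)/(7×4.106e-07) = 0.1733 Ω
Section 2: A = π(d/2)² = π(5.2500e-04 m)² = 8.659e-07 m²
R₂ = (1.76×10^-8)(26)/(8.659e-07) = 0.5285 Ω
R = R₁ + R₂ = 0.7018 Ω
P = I²R = (7.32)² × 0.7018 = 37.6 W

37.6 W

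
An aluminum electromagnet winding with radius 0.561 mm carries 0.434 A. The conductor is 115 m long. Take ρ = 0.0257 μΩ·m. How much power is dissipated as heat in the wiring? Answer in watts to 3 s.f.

0.563 W

ρ = 0.0257 μΩ·m = 2.57×10^-8 Ω·m
A = πr² = π(5.6100e-04 m)² = 9.887e-07 m²
R = ρL/A = (2.57×10^-8)(115)/(9.887e-07) = 2.989 Ω
P = I²R = (0.434)² × 2.989 = 0.563 W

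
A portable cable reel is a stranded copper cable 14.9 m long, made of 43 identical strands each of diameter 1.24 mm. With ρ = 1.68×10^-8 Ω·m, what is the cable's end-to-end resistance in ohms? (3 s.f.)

0.00482 Ω

A_strand = π(6.2000e-04 m)² = 1.208e-06 m²
R_strand = ρL/A = (1.68×10^-8)(14.9)/(1.208e-06) = 0.2073 Ω
R_total = R_strand/N = 0.2073/43 = 0.00482 Ω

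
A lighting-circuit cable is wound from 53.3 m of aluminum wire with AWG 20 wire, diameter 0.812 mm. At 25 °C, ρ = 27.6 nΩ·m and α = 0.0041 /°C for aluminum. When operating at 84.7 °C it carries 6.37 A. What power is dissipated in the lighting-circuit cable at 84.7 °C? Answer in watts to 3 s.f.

143 W

ρ = 27.6 nΩ·m = 2.76×10^-8 Ω·m
A = π(0.812/2 mm)² = π(4.0600e-04 m)² = 5.178e-07 m²
R₍25₎ = ρL/A = (2.76×10^-8)(53.3)/(5.178e-07) = 2.841 Ω
R₍84.7₎ = R₍25₎(1 + αΔT) = 2.841 × (1 + 0.0041×59.7) = 3.536 Ω
P = I²R = (6.37)² × 3.536 = 143 W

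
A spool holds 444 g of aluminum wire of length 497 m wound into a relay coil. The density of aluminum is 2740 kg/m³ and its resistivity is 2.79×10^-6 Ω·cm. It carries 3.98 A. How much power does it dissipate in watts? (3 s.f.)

674 W

ρ = 2.79×10^-6 Ω·cm = 2.79×10^-8 Ω·m
A = m/(density·L) = 0.444/(2740×497) = 3.2604e-07 m²
R = ρL/A = (2.79×10^-8)(497)/(3.2604e-07) = 42.53 Ω
P = I²R = (3.98)² × 42.53 = 674 W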